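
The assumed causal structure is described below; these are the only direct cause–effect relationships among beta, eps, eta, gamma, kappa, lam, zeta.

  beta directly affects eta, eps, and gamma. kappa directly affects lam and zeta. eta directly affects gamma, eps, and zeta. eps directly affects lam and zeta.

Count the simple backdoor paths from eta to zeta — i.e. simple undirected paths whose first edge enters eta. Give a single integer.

2

A backdoor path from eta to zeta is any simple undirected path whose first edge points into eta (i.e. leaves eta via a parent).
Parents of eta: {beta}.
Enumerating:
  P1: eta <- beta -> eps -> lam <- kappa -> zeta
  P2: eta <- beta -> eps -> zeta
That exhausts the simple backdoor paths. Count: 2.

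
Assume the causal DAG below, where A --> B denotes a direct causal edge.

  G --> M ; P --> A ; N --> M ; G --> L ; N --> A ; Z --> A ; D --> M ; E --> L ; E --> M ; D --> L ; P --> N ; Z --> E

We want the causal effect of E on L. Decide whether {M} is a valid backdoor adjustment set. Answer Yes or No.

Backdoor paths from E to L (paths whose first edge points into E):
  P1: E <- Z -> A <- P -> N -> M <- G -> L
  P2: E <- Z -> A <- P -> N -> M <- D -> L
  P3: E <- Z -> A <- N -> M <- G -> L
  P4: E <- Z -> A <- N -> M <- D -> L
Condition 1 (no descendant of E in the set): FAILS — M is a descendant of E.
Condition 2 (every backdoor path blocked by {M}):
  P1: blocked at collider A (neither it nor any descendant is in the conditioning set).
  P2: blocked at collider A (neither it nor any descendant is in the conditioning set).
  P3: blocked at collider A (neither it nor any descendant is in the conditioning set).
  P4: blocked at collider A (neither it nor any descendant is in the conditioning set).
{M} does not satisfy the backdoor criterion.

No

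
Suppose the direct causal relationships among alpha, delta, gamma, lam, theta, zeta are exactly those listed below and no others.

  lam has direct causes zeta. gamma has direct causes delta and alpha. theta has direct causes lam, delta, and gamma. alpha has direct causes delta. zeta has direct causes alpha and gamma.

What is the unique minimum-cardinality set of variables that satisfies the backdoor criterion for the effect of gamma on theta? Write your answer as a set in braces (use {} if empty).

{alpha, delta}

Variables eligible for adjustment (non-descendants of gamma, excluding gamma and theta): {alpha, delta}.
Backdoor paths from gamma to theta:
  P1: gamma <- delta -> alpha -> zeta -> lam -> theta
  P2: gamma <- delta -> theta
  P3: gamma <- alpha <- delta -> theta
  P4: gamma <- alpha -> zeta -> lam -> theta
The empty set is not sufficient: P1 (gamma <- delta -> alpha -> zeta -> lam -> theta) has no collider blocking it and no conditioned non-collider, so it is open.
Try {alpha, delta}:
  P1: blocked at fork node delta ∈ conditioning set.
  P2: blocked at fork node delta ∈ conditioning set.
  P3: blocked at chain node alpha ∈ conditioning set.
  P4: blocked at fork node alpha ∈ conditioning set.
{alpha, delta} contains no descendant of gamma and blocks every backdoor path.
Every element of {alpha, delta} is needed (dropping alpha leaves P4 open; dropping delta leaves P2 open), so no proper subset is valid.
Among all size-2 subsets of the eligible variables, only {alpha, delta} blocks every backdoor path, so it is the unique smallest valid adjustment set.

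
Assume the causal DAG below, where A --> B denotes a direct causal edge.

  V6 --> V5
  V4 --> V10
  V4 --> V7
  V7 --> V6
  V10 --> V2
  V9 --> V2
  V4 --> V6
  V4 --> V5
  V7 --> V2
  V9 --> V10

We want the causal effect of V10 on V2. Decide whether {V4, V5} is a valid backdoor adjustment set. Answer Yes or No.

Backdoor paths from V10 to V2 (paths whose first edge points into V10):
  P1: V10 <- V9 -> V2
  P2: V10 <- V4 -> V7 -> V2
  P3: V10 <- V4 -> V6 <- V7 -> V2
  P4: V10 <- V4 -> V5 <- V6 <- V7 -> V2
Condition 1 (no descendant of V10 in the set): holds — descendants of V10 are {V2}; none are in {V4, V5}.
Condition 2 (every backdoor path blocked by {V4, V5}):
  P1: open — no interior node is in the conditioning set.
  P2: blocked at fork node V4 ∈ conditioning set.
  P3: blocked at fork node V4 ∈ conditioning set.
  P4: blocked at fork node V4 ∈ conditioning set.
{V4, V5} does not satisfy the backdoor criterion.

No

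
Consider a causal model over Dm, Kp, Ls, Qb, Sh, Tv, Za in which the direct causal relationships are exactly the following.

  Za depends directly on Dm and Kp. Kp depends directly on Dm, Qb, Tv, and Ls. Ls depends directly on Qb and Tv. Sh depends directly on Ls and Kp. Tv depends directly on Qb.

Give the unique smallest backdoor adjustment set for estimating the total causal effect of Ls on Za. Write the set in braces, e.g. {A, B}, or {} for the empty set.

{Qb, Tv}

Variables eligible for adjustment (non-descendants of Ls, excluding Ls and Za): {Dm, Qb, Tv}.
Backdoor paths from Ls to Za:
  P1: Ls <- Qb -> Tv -> Kp <- Dm -> Za
  P2: Ls <- Qb -> Tv -> Kp -> Za
  P3: Ls <- Qb -> Kp <- Dm -> Za
  P4: Ls <- Qb -> Kp -> Za
  P5: Ls <- Tv <- Qb -> Kp <- Dm -> Za
  P6: Ls <- Tv <- Qb -> Kp -> Za
  P7: Ls <- Tv -> Kp <- Dm -> Za
  P8: Ls <- Tv -> Kp -> Za
The empty set is not sufficient: P2 (Ls <- Qb -> Tv -> Kp -> Za) has no collider blocking it and no conditioned non-collider, so it is open.
Try {Qb, Tv}:
  P1: blocked at fork node Qb ∈ conditioning set.
  P2: blocked at fork node Qb ∈ conditioning set.
  P3: blocked at fork node Qb ∈ conditioning set.
  P4: blocked at fork node Qb ∈ conditioning set.
  P5: blocked at chain node Tv ∈ conditioning set.
  P6: blocked at chain node Tv ∈ conditioning set.
  P7: blocked at fork node Tv ∈ conditioning set.
  P8: blocked at fork node Tv ∈ conditioning set.
{Qb, Tv} contains no descendant of Ls and blocks every backdoor path.
Every element of {Qb, Tv} is needed (dropping Qb leaves P4 open; dropping Tv leaves P8 open), so no proper subset is valid.
Among all size-2 subsets of the eligible variables, only {Qb, Tv} blocks every backdoor path, so it is the unique smallest valid adjustment set.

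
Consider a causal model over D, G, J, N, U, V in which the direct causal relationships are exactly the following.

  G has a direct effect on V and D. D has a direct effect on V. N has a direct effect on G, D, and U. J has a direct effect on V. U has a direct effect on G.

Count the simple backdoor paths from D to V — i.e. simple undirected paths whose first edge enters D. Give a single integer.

A backdoor path from D to V is any simple undirected path whose first edge points into D (i.e. leaves D via a parent).
Parents of D: {G, N}.
Enumerating:
  P1: D <- N -> U -> G -> V
  P2: D <- N -> G -> V
  P3: D <- G -> V
That exhausts the simple backdoor paths. Count: 3.

3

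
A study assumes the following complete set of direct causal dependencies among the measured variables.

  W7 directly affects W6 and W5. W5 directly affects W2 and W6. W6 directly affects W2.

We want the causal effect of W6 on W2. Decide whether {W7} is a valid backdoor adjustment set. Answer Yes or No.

No

Backdoor paths from W6 to W2 (paths whose first edge points into W6):
  P1: W6 <- W7 -> W5 -> W2
  P2: W6 <- W5 -> W2
Condition 1 (no descendant of W6 in the set): holds — descendants of W6 are {W2}; none are in {W7}.
Condition 2 (every backdoor path blocked by {W7}):
  P1: blocked at fork node W7 ∈ conditioning set.
  P2: open — no interior node is in the conditioning set.
{W7} does not satisfy the backdoor criterion.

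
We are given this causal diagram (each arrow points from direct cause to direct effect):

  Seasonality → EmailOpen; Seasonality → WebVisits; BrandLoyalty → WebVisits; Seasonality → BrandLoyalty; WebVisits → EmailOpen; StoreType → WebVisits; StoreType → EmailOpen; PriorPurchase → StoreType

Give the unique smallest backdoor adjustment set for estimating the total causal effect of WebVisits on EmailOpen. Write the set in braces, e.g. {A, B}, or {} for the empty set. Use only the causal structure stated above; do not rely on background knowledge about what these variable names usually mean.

Variables eligible for adjustment (non-descendants of WebVisits, excluding WebVisits and EmailOpen): {BrandLoyalty, PriorPurchase, Seasonality, StoreType}.
Backdoor paths from WebVisits to EmailOpen:
  P1: WebVisits <- StoreType -> EmailOpen
  P2: WebVisits <- Seasonality -> EmailOpen
  P3: WebVisits <- BrandLoyalty <- Seasonality -> EmailOpen
The empty set is not sufficient: P1 (WebVisits <- StoreType -> EmailOpen) has no collider blocking it and no conditioned non-collider, so it is open.
Try {Seasonality, StoreType}:
  P1: blocked at fork node StoreType ∈ conditioning set.
  P2: blocked at fork node Seasonality ∈ conditioning set.
  P3: blocked at fork node Seasonality ∈ conditioning set.
{Seasonality, StoreType} contains no descendant of WebVisits and blocks every backdoor path.
Every element of {Seasonality, StoreType} is needed (dropping Seasonality leaves P2 open; dropping StoreType leaves P1 open), so no proper subset is valid.
Among all size-2 subsets of the eligible variables, only {Seasonality, StoreType} blocks every backdoor path, so it is the unique smallest valid adjustment set.

{Seasonality, StoreType}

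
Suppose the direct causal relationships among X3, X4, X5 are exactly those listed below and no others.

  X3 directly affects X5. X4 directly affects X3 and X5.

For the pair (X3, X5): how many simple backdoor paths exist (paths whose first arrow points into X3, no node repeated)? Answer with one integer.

1

A backdoor path from X3 to X5 is any simple undirected path whose first edge points into X3 (i.e. leaves X3 via a parent).
Parents of X3: {X4}.
Enumerating:
  P1: X3 <- X4 -> X5
That exhausts the simple backdoor paths. Count: 1.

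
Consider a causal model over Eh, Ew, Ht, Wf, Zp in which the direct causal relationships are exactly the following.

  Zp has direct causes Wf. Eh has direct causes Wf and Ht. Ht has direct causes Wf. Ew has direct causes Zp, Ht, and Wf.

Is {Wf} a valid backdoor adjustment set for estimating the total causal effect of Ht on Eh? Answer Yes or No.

Yes

Backdoor paths from Ht to Eh (paths whose first edge points into Ht):
  P1: Ht <- Wf -> Eh
Condition 1 (no descendant of Ht in the set): holds — descendants of Ht are {Eh, Ew}; none are in {Wf}.
Condition 2 (every backdoor path blocked by {Wf}):
  P1: blocked at fork node Wf ∈ conditioning set.
{Wf} satisfies the backdoor criterion.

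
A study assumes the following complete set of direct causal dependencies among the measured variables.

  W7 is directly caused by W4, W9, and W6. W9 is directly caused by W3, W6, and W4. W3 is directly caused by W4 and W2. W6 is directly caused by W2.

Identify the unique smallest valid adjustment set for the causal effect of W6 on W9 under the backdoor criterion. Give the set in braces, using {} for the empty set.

Variables eligible for adjustment (non-descendants of W6, excluding W6 and W9): {W2, W3, W4}.
Backdoor paths from W6 to W9:
  P1: W6 <- W2 -> W3 <- W4 -> W9
  P2: W6 <- W2 -> W3 <- W4 -> W7 <- W9
  P3: W6 <- W2 -> W3 -> W9
The empty set is not sufficient: P3 (W6 <- W2 -> W3 -> W9) has no collider blocking it and no conditioned non-collider, so it is open.
Try {W2}:
  P1: blocked at fork node W2 ∈ conditioning set.
  P2: blocked at fork node W2 ∈ conditioning set.
  P3: blocked at fork node W2 ∈ conditioning set.
{W2} contains no descendant of W6 and blocks every backdoor path.
No other singleton works — e.g. {W4} leaves P3 open — so {W2} is the unique smallest valid adjustment set.

{W2}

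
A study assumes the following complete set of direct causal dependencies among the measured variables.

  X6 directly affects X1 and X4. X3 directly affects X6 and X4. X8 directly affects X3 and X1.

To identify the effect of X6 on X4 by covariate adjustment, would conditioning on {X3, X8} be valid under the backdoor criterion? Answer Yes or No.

Yes

Backdoor paths from X6 to X4 (paths whose first edge points into X6):
  P1: X6 <- X3 -> X4
Condition 1 (no descendant of X6 in the set): holds — descendants of X6 are {X1, X4}; none are in {X3, X8}.
Condition 2 (every backdoor path blocked by {X3, X8}):
  P1: blocked at fork node X3 ∈ conditioning set.
{X3, X8} satisfies the backdoor criterion.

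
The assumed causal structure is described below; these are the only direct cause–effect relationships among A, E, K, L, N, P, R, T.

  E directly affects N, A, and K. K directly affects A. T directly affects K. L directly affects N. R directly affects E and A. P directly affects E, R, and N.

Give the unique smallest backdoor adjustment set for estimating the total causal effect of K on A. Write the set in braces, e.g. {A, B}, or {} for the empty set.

{E}

Variables eligible for adjustment (non-descendants of K, excluding K and A): {E, L, N, P, R, T}.
Backdoor paths from K to A:
  P1: K <- E <- P -> R -> A
  P2: K <- E <- R -> A
  P3: K <- E -> N <- P -> R -> A
  P4: K <- E -> A
The empty set is not sufficient: P1 (K <- E <- P -> R -> A) has no collider blocking it and no conditioned non-collider, so it is open.
Try {E}:
  P1: blocked at chain node E ∈ conditioning set.
  P2: blocked at chain node E ∈ conditioning set.
  P3: blocked at fork node E ∈ conditioning set.
  P4: blocked at fork node E ∈ conditioning set.
{E} contains no descendant of K and blocks every backdoor path.
No other singleton works — e.g. {T} leaves P1 open — so {E} is the unique smallest valid adjustment set.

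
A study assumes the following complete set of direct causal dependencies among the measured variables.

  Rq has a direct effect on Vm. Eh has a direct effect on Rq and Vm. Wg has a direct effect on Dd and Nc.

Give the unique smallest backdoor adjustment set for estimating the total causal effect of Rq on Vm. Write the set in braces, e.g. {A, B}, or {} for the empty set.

Variables eligible for adjustment (non-descendants of Rq, excluding Rq and Vm): {Dd, Eh, Nc, Wg}.
Backdoor paths from Rq to Vm:
  P1: Rq <- Eh -> Vm
The empty set is not sufficient: P1 (Rq <- Eh -> Vm) has no collider blocking it and no conditioned non-collider, so it is open.
Try {Eh}:
  P1: blocked at fork node Eh ∈ conditioning set.
{Eh} contains no descendant of Rq and blocks every backdoor path.
No other singleton works — e.g. {Wg} leaves P1 open — so {Eh} is the unique smallest valid adjustment set.

{Eh}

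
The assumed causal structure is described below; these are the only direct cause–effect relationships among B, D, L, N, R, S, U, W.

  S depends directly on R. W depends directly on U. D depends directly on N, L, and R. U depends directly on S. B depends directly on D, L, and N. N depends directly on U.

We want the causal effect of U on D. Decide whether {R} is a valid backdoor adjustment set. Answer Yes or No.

Backdoor paths from U to D (paths whose first edge points into U):
  P1: U <- S <- R -> D
Condition 1 (no descendant of U in the set): holds — descendants of U are {B, D, N, W}; none are in {R}.
Condition 2 (every backdoor path blocked by {R}):
  P1: blocked at fork node R ∈ conditioning set.
{R} satisfies the backdoor criterion.

Yes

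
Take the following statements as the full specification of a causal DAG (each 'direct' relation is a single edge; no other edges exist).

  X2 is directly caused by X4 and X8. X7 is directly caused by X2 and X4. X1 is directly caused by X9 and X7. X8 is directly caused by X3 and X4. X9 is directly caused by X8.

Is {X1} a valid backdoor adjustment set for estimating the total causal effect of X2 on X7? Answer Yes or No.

No

Backdoor paths from X2 to X7 (paths whose first edge points into X2):
  P1: X2 <- X4 -> X8 -> X9 -> X1 <- X7
  P2: X2 <- X4 -> X7
  P3: X2 <- X8 <- X4 -> X7
  P4: X2 <- X8 -> X9 -> X1 <- X7
Condition 1 (no descendant of X2 in the set): FAILS — X1 is a descendant of X2.
Condition 2 (every backdoor path blocked by {X1}):
  P1: open — collider(s) X1 are conditioned on (or have a conditioned descendant) and no non-collider on the path is in the set.
  P2: open — no interior node is in the conditioning set.
  P3: open — no interior node is in the conditioning set.
  P4: open — collider(s) X1 are conditioned on (or have a conditioned descendant) and no non-collider on the path is in the set.
{X1} does not satisfy the backdoor criterion.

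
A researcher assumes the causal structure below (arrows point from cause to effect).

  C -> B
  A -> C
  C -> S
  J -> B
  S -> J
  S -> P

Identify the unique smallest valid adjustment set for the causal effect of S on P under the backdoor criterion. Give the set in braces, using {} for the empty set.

{}

Variables eligible for adjustment (non-descendants of S, excluding S and P): {A, C}.
Backdoor paths from S to P:
  (none)
With no backdoor paths the empty set already satisfies the criterion, and it is trivially minimal.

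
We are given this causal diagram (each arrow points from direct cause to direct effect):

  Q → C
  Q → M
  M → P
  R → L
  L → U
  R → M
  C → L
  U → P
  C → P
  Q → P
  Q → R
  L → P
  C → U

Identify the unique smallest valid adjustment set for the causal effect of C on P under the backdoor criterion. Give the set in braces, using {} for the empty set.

Variables eligible for adjustment (non-descendants of C, excluding C and P): {M, Q, R}.
Backdoor paths from C to P:
  P1: C <- Q -> R -> M -> P
  P2: C <- Q -> R -> L -> U -> P
  P3: C <- Q -> R -> L -> P
  P4: C <- Q -> M <- R -> L -> U -> P
  P5: C <- Q -> M <- R -> L -> P
  P6: C <- Q -> M -> P
  P7: C <- Q -> P
The empty set is not sufficient: P1 (C <- Q -> R -> M -> P) has no collider blocking it and no conditioned non-collider, so it is open.
Try {Q}:
  P1: blocked at fork node Q ∈ conditioning set.
  P2: blocked at fork node Q ∈ conditioning set.
  P3: blocked at fork node Q ∈ conditioning set.
  P4: blocked at fork node Q ∈ conditioning set.
  P5: blocked at fork node Q ∈ conditioning set.
  P6: blocked at fork node Q ∈ conditioning set.
  P7: blocked at fork node Q ∈ conditioning set.
{Q} contains no descendant of C and blocks every backdoor path.
No other singleton works — e.g. {R} leaves P6 open — so {Q} is the unique smallest valid adjustment set.

{Q}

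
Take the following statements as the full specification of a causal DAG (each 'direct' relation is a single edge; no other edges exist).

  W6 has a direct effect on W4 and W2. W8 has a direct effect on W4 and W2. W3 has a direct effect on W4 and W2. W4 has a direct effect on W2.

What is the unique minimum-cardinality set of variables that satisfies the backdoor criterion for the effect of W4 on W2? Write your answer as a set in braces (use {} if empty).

Variables eligible for adjustment (non-descendants of W4, excluding W4 and W2): {W3, W6, W8}.
Backdoor paths from W4 to W2:
  P1: W4 <- W3 -> W2
  P2: W4 <- W8 -> W2
  P3: W4 <- W6 -> W2
The empty set is not sufficient: P1 (W4 <- W3 -> W2) has no collider blocking it and no conditioned non-collider, so it is open.
Try {W3, W6, W8}:
  P1: blocked at fork node W3 ∈ conditioning set.
  P2: blocked at fork node W8 ∈ conditioning set.
  P3: blocked at fork node W6 ∈ conditioning set.
{W3, W6, W8} contains no descendant of W4 and blocks every backdoor path.
Every element of {W3, W6, W8} is needed (dropping W3 leaves P1 open; dropping W6 leaves P3 open; dropping W8 leaves P2 open), so no proper subset is valid.
Among all size-3 subsets of the eligible variables, only {W3, W6, W8} blocks every backdoor path, so it is the unique smallest valid adjustment set.

{W3, W6, W8}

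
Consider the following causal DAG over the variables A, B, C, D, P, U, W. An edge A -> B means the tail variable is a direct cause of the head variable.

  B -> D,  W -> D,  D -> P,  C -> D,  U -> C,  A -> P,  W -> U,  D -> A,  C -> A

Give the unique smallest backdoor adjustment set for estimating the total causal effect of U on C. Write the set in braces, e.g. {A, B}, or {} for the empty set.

Variables eligible for adjustment (non-descendants of U, excluding U and C): {B, W}.
Backdoor paths from U to C:
  P1: U <- W -> D <- C
  P2: U <- W -> D -> A <- C
  P3: U <- W -> D -> P <- A <- C
Each backdoor path contains an unconditioned collider, so every path is already blocked with the empty conditioning set:
  P1: blocked at collider D (neither it nor any descendant is in the conditioning set).
  P2: blocked at collider A (neither it nor any descendant is in the conditioning set).
  P3: blocked at collider P (neither it nor any descendant is in the conditioning set).
The empty set is therefore the unique smallest valid set.

{}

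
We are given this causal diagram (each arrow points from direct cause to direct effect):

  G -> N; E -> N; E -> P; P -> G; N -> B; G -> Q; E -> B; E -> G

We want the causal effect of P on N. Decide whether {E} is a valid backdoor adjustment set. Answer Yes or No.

Yes

Backdoor paths from P to N (paths whose first edge points into P):
  P1: P <- E -> G -> N
  P2: P <- E -> N
  P3: P <- E -> B <- N
Condition 1 (no descendant of P in the set): holds — descendants of P are {B, G, N, Q}; none are in {E}.
Condition 2 (every backdoor path blocked by {E}):
  P1: blocked at fork node E ∈ conditioning set.
  P2: blocked at fork node E ∈ conditioning set.
  P3: blocked at fork node E ∈ conditioning set.
{E} satisfies the backdoor criterion.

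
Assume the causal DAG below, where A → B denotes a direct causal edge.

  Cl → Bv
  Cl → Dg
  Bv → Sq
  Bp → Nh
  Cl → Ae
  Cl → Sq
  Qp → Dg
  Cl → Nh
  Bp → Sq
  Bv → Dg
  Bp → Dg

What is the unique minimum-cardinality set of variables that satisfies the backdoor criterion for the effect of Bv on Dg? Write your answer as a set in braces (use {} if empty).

Variables eligible for adjustment (non-descendants of Bv, excluding Bv and Dg): {Ae, Bp, Cl, Nh, Qp}.
Backdoor paths from Bv to Dg:
  P1: Bv <- Cl -> Sq <- Bp -> Dg
  P2: Bv <- Cl -> Dg
  P3: Bv <- Cl -> Nh <- Bp -> Dg
The empty set is not sufficient: P2 (Bv <- Cl -> Dg) has no collider blocking it and no conditioned non-collider, so it is open.
Try {Cl}:
  P1: blocked at fork node Cl ∈ conditioning set.
  P2: blocked at fork node Cl ∈ conditioning set.
  P3: blocked at fork node Cl ∈ conditioning set.
{Cl} contains no descendant of Bv and blocks every backdoor path.
No other singleton works — e.g. {Bp} leaves P2 open — so {Cl} is the unique smallest valid adjustment set.

{Cl}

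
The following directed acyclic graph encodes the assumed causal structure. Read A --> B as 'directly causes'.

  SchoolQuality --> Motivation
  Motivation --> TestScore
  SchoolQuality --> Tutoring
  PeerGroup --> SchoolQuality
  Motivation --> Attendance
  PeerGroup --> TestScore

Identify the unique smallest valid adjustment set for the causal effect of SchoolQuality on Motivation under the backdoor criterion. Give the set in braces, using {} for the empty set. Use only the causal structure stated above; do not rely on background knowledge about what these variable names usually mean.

Variables eligible for adjustment (non-descendants of SchoolQuality, excluding SchoolQuality and Motivation): {PeerGroup}.
Backdoor paths from SchoolQuality to Motivation:
  P1: SchoolQuality <- PeerGroup -> TestScore <- Motivation
Each backdoor path contains an unconditioned collider, so every path is already blocked with the empty conditioning set:
  P1: blocked at collider TestScore (neither it nor any descendant is in the conditioning set).
The empty set is therefore the unique smallest valid set.

{}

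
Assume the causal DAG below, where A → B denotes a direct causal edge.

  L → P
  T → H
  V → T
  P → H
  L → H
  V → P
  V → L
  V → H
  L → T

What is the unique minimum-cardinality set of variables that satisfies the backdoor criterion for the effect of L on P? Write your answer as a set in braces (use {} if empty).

Variables eligible for adjustment (non-descendants of L, excluding L and P): {V}.
Backdoor paths from L to P:
  P1: L <- V -> T -> H <- P
  P2: L <- V -> P
  P3: L <- V -> H <- P
The empty set is not sufficient: P2 (L <- V -> P) has no collider blocking it and no conditioned non-collider, so it is open.
Try {V}:
  P1: blocked at fork node V ∈ conditioning set.
  P2: blocked at fork node V ∈ conditioning set.
  P3: blocked at fork node V ∈ conditioning set.
{V} contains no descendant of L and blocks every backdoor path.
{V} is the unique smallest valid adjustment set.

{V}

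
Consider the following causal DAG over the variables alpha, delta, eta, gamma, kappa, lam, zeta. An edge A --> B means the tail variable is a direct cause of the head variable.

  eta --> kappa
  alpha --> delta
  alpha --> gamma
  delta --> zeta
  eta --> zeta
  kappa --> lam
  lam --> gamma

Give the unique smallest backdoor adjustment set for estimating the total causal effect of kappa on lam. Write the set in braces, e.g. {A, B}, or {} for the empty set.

{}

Variables eligible for adjustment (non-descendants of kappa, excluding kappa and lam): {alpha, delta, eta, zeta}.
Backdoor paths from kappa to lam:
  P1: kappa <- eta -> zeta <- delta <- alpha -> gamma <- lam
Each backdoor path contains an unconditioned collider, so every path is already blocked with the empty conditioning set:
  P1: blocked at collider zeta (neither it nor any descendant is in the conditioning set).
The empty set is therefore the unique smallest valid set.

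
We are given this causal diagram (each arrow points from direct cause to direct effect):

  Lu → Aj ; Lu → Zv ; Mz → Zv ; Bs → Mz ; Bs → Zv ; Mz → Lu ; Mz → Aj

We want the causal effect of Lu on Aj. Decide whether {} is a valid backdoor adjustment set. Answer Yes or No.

Backdoor paths from Lu to Aj (paths whose first edge points into Lu):
  P1: Lu <- Mz -> Aj
Condition 1 (no descendant of Lu in the set): holds — descendants of Lu are {Aj, Zv}; none are in {}.
Condition 2 (every backdoor path blocked by {}):
  P1: open — no interior node is in the conditioning set.
{} does not satisfy the backdoor criterion.

No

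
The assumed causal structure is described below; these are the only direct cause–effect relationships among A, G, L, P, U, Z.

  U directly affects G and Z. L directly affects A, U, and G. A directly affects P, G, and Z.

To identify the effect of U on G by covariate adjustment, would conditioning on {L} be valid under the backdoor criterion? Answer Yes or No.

Backdoor paths from U to G (paths whose first edge points into U):
  P1: U <- L -> A -> G
  P2: U <- L -> G
Condition 1 (no descendant of U in the set): holds — descendants of U are {G, Z}; none are in {L}.
Condition 2 (every backdoor path blocked by {L}):
  P1: blocked at fork node L ∈ conditioning set.
  P2: blocked at fork node L ∈ conditioning set.
{L} satisfies the backdoor criterion.

Yes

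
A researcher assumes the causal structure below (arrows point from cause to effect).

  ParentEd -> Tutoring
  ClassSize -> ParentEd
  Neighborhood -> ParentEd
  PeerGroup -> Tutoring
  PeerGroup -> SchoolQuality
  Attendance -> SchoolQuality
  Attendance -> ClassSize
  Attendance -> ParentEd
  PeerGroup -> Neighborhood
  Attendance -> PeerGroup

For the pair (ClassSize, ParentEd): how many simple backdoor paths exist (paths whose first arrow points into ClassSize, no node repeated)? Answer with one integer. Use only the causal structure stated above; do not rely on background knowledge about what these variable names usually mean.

5

A backdoor path from ClassSize to ParentEd is any simple undirected path whose first edge points into ClassSize (i.e. leaves ClassSize via a parent).
Parents of ClassSize: {Attendance}.
Enumerating:
  P1: ClassSize <- Attendance -> PeerGroup -> Neighborhood -> ParentEd
  P2: ClassSize <- Attendance -> PeerGroup -> Tutoring <- ParentEd
  P3: ClassSize <- Attendance -> ParentEd
  P4: ClassSize <- Attendance -> SchoolQuality <- PeerGroup -> Neighborhood -> ParentEd
  P5: ClassSize <- Attendance -> SchoolQuality <- PeerGroup -> Tutoring <- ParentEd
That exhausts the simple backdoor paths. Count: 5.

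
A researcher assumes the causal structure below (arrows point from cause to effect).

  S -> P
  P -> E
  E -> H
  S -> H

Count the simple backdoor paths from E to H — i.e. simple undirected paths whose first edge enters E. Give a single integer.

1

A backdoor path from E to H is any simple undirected path whose first edge points into E (i.e. leaves E via a parent).
Parents of E: {P}.
Enumerating:
  P1: E <- P <- S -> H
That exhausts the simple backdoor paths. Count: 1.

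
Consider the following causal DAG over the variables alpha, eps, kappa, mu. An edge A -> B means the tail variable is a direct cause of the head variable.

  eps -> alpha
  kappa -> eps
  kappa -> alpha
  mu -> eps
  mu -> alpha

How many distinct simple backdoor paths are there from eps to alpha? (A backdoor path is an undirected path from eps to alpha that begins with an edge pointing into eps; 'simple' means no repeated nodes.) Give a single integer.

A backdoor path from eps to alpha is any simple undirected path whose first edge points into eps (i.e. leaves eps via a parent).
Parents of eps: {kappa, mu}.
Enumerating:
  P1: eps <- kappa -> alpha
  P2: eps <- mu -> alpha
That exhausts the simple backdoor paths. Count: 2.

2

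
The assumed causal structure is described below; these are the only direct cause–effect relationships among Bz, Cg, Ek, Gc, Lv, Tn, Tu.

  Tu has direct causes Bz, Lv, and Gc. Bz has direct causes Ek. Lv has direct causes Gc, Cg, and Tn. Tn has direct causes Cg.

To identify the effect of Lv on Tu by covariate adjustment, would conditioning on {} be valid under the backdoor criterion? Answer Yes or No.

Backdoor paths from Lv to Tu (paths whose first edge points into Lv):
  P1: Lv <- Gc -> Tu
Condition 1 (no descendant of Lv in the set): holds — descendants of Lv are {Tu}; none are in {}.
Condition 2 (every backdoor path blocked by {}):
  P1: open — no interior node is in the conditioning set.
{} does not satisfy the backdoor criterion.

No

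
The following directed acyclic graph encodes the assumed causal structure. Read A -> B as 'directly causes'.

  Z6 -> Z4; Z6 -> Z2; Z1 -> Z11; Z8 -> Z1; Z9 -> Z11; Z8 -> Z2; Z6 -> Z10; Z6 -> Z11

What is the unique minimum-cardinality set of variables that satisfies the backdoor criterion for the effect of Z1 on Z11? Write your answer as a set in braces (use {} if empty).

{}

Variables eligible for adjustment (non-descendants of Z1, excluding Z1 and Z11): {Z10, Z2, Z4, Z6, Z8, Z9}.
Backdoor paths from Z1 to Z11:
  P1: Z1 <- Z8 -> Z2 <- Z6 -> Z11
Each backdoor path contains an unconditioned collider, so every path is already blocked with the empty conditioning set:
  P1: blocked at collider Z2 (neither it nor any descendant is in the conditioning set).
The empty set is therefore the unique smallest valid set.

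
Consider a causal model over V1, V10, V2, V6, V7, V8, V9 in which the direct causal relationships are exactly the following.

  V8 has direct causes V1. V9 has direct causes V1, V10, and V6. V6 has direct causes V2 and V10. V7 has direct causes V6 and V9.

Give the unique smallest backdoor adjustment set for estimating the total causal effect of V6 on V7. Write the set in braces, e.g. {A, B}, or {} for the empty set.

Variables eligible for adjustment (non-descendants of V6, excluding V6 and V7): {V1, V10, V2, V8}.
Backdoor paths from V6 to V7:
  P1: V6 <- V10 -> V9 -> V7
The empty set is not sufficient: P1 (V6 <- V10 -> V9 -> V7) has no collider blocking it and no conditioned non-collider, so it is open.
Try {V10}:
  P1: blocked at fork node V10 ∈ conditioning set.
{V10} contains no descendant of V6 and blocks every backdoor path.
No other singleton works — e.g. {V2} leaves P1 open — so {V10} is the unique smallest valid adjustment set.

{V10}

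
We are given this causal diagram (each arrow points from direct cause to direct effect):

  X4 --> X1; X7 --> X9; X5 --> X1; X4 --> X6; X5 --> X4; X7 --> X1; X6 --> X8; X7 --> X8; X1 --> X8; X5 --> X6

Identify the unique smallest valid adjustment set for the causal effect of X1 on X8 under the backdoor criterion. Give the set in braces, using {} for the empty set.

Variables eligible for adjustment (non-descendants of X1, excluding X1 and X8): {X4, X5, X6, X7, X9}.
Backdoor paths from X1 to X8:
  P1: X1 <- X5 -> X4 -> X6 -> X8
  P2: X1 <- X5 -> X6 -> X8
  P3: X1 <- X4 <- X5 -> X6 -> X8
  P4: X1 <- X4 -> X6 -> X8
  P5: X1 <- X7 -> X8
The empty set is not sufficient: P1 (X1 <- X5 -> X4 -> X6 -> X8) has no collider blocking it and no conditioned non-collider, so it is open.
Try {X6, X7}:
  P1: blocked at chain node X6 ∈ conditioning set.
  P2: blocked at chain node X6 ∈ conditioning set.
  P3: blocked at chain node X6 ∈ conditioning set.
  P4: blocked at chain node X6 ∈ conditioning set.
  P5: blocked at fork node X7 ∈ conditioning set.
{X6, X7} contains no descendant of X1 and blocks every backdoor path.
Every element of {X6, X7} is needed (dropping X6 leaves P1 open; dropping X7 leaves P5 open), so no proper subset is valid.
Among all size-2 subsets of the eligible variables, only {X6, X7} blocks every backdoor path, so it is the unique smallest valid adjustment set.

{X6, X7}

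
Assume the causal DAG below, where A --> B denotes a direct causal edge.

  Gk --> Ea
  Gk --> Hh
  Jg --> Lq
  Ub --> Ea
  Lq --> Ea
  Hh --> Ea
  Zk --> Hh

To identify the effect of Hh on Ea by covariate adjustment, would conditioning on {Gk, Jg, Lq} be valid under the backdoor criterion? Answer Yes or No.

Backdoor paths from Hh to Ea (paths whose first edge points into Hh):
  P1: Hh <- Gk -> Ea
Condition 1 (no descendant of Hh in the set): holds — descendants of Hh are {Ea}; none are in {Gk, Jg, Lq}.
Condition 2 (every backdoor path blocked by {Gk, Jg, Lq}):
  P1: blocked at fork node Gk ∈ conditioning set.
{Gk, Jg, Lq} satisfies the backdoor criterion.

Yes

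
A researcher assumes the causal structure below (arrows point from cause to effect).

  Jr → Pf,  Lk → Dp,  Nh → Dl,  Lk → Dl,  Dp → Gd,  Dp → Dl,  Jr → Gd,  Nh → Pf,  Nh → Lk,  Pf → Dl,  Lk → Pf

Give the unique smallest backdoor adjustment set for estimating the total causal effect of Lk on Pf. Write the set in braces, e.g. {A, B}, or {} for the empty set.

Variables eligible for adjustment (non-descendants of Lk, excluding Lk and Pf): {Jr, Nh}.
Backdoor paths from Lk to Pf:
  P1: Lk <- Nh -> Pf
  P2: Lk <- Nh -> Dl <- Dp -> Gd <- Jr -> Pf
  P3: Lk <- Nh -> Dl <- Pf
The empty set is not sufficient: P1 (Lk <- Nh -> Pf) has no collider blocking it and no conditioned non-collider, so it is open.
Try {Nh}:
  P1: blocked at fork node Nh ∈ conditioning set.
  P2: blocked at fork node Nh ∈ conditioning set.
  P3: blocked at fork node Nh ∈ conditioning set.
{Nh} contains no descendant of Lk and blocks every backdoor path.
No other singleton works — e.g. {Jr} leaves P1 open — so {Nh} is the unique smallest valid adjustment set.

{Nh}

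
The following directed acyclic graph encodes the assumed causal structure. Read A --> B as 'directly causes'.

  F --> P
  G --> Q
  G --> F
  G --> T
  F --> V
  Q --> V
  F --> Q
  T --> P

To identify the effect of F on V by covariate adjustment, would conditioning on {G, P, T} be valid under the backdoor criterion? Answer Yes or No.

No

Backdoor paths from F to V (paths whose first edge points into F):
  P1: F <- G -> Q -> V
Condition 1 (no descendant of F in the set): FAILS — P is a descendant of F.
Condition 2 (every backdoor path blocked by {G, P, T}):
  P1: blocked at fork node G ∈ conditioning set.
{G, P, T} does not satisfy the backdoor criterion.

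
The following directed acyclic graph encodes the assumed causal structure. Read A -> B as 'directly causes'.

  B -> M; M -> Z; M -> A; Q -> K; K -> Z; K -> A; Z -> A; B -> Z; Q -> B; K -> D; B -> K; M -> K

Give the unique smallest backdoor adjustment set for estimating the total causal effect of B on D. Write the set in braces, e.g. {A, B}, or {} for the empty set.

{Q}

Variables eligible for adjustment (non-descendants of B, excluding B and D): {Q}.
Backdoor paths from B to D:
  P1: B <- Q -> K -> D
The empty set is not sufficient: P1 (B <- Q -> K -> D) has no collider blocking it and no conditioned non-collider, so it is open.
Try {Q}:
  P1: blocked at fork node Q ∈ conditioning set.
{Q} contains no descendant of B and blocks every backdoor path.
{Q} is the unique smallest valid adjustment set.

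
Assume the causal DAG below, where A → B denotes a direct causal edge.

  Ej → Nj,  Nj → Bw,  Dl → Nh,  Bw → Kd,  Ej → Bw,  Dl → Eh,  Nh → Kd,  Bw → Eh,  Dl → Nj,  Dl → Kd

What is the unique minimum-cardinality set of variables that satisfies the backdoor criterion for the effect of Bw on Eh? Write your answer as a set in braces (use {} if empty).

Variables eligible for adjustment (non-descendants of Bw, excluding Bw and Eh): {Dl, Ej, Nh, Nj}.
Backdoor paths from Bw to Eh:
  P1: Bw <- Ej -> Nj <- Dl -> Eh
  P2: Bw <- Nj <- Dl -> Eh
The empty set is not sufficient: P2 (Bw <- Nj <- Dl -> Eh) has no collider blocking it and no conditioned non-collider, so it is open.
Try {Dl}:
  P1: blocked at collider Nj (neither it nor any descendant is in the conditioning set).
  P2: blocked at fork node Dl ∈ conditioning set.
{Dl} contains no descendant of Bw and blocks every backdoor path.
No other singleton works — e.g. {Ej} leaves P2 open — so {Dl} is the unique smallest valid adjustment set.

{Dl}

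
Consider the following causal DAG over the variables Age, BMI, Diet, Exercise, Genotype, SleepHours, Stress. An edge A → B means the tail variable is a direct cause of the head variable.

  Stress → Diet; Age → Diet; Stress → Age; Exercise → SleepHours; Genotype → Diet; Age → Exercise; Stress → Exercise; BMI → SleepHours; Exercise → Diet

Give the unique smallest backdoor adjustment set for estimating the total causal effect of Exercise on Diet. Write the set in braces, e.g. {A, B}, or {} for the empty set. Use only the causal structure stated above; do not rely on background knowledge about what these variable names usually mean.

{Age, Stress}

Variables eligible for adjustment (non-descendants of Exercise, excluding Exercise and Diet): {Age, BMI, Genotype, Stress}.
Backdoor paths from Exercise to Diet:
  P1: Exercise <- Stress -> Age -> Diet
  P2: Exercise <- Stress -> Diet
  P3: Exercise <- Age <- Stress -> Diet
  P4: Exercise <- Age -> Diet
The empty set is not sufficient: P1 (Exercise <- Stress -> Age -> Diet) has no collider blocking it and no conditioned non-collider, so it is open.
Try {Age, Stress}:
  P1: blocked at fork node Stress ∈ conditioning set.
  P2: blocked at fork node Stress ∈ conditioning set.
  P3: blocked at chain node Age ∈ conditioning set.
  P4: blocked at fork node Age ∈ conditioning set.
{Age, Stress} contains no descendant of Exercise and blocks every backdoor path.
Every element of {Age, Stress} is needed (dropping Age leaves P4 open; dropping Stress leaves P2 open), so no proper subset is valid.
Among all size-2 subsets of the eligible variables, only {Age, Stress} blocks every backdoor path, so it is the unique smallest valid adjustment set.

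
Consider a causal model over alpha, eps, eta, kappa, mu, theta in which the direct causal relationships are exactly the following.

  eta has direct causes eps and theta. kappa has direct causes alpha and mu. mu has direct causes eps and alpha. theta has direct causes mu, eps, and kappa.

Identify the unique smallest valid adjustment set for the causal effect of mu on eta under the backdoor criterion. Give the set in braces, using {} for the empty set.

{alpha, eps}

Variables eligible for adjustment (non-descendants of mu, excluding mu and eta): {alpha, eps}.
Backdoor paths from mu to eta:
  P1: mu <- eps -> theta -> eta
  P2: mu <- eps -> eta
  P3: mu <- alpha -> kappa -> theta <- eps -> eta
  P4: mu <- alpha -> kappa -> theta -> eta
The empty set is not sufficient: P1 (mu <- eps -> theta -> eta) has no collider blocking it and no conditioned non-collider, so it is open.
Try {alpha, eps}:
  P1: blocked at fork node eps ∈ conditioning set.
  P2: blocked at fork node eps ∈ conditioning set.
  P3: blocked at fork node alpha ∈ conditioning set.
  P4: blocked at fork node alpha ∈ conditioning set.
{alpha, eps} contains no descendant of mu and blocks every backdoor path.
Every element of {alpha, eps} is needed (dropping alpha leaves P4 open; dropping eps leaves P1 open), so no proper subset is valid.
Among all size-2 subsets of the eligible variables, only {alpha, eps} blocks every backdoor path, so it is the unique smallest valid adjustment set.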